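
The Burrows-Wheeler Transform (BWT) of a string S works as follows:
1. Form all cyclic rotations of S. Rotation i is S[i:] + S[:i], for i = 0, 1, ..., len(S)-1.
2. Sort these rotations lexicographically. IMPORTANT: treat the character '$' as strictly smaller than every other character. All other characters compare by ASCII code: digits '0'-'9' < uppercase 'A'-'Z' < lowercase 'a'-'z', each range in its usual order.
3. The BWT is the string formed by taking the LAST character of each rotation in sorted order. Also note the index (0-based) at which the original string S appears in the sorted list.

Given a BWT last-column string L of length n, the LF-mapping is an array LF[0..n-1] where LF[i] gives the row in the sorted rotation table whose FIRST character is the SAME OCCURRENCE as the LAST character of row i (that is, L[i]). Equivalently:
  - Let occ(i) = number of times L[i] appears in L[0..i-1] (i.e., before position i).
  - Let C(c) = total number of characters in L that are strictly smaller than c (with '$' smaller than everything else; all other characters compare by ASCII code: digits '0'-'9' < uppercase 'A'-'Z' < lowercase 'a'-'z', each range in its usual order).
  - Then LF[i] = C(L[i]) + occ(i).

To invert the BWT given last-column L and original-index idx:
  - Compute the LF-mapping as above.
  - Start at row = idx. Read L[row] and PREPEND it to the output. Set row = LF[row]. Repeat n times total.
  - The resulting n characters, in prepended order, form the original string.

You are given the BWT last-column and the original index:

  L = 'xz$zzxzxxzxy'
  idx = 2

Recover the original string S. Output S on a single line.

LF mapping: 1 7 0 8 9 2 10 3 4 11 5 6
Walk LF starting at row 2, prepending L[row]:
  step 1: row=2, L[2]='$', prepend. Next row=LF[2]=0
  step 2: row=0, L[0]='x', prepend. Next row=LF[0]=1
  step 3: row=1, L[1]='z', prepend. Next row=LF[1]=7
  step 4: row=7, L[7]='x', prepend. Next row=LF[7]=3
  step 5: row=3, L[3]='z', prepend. Next row=LF[3]=8
  step 6: row=8, L[8]='x', prepend. Next row=LF[8]=4
  step 7: row=4, L[4]='z', prepend. Next row=LF[4]=9
  step 8: row=9, L[9]='z', prepend. Next row=LF[9]=11
  step 9: row=11, L[11]='y', prepend. Next row=LF[11]=6
  step 10: row=6, L[6]='z', prepend. Next row=LF[6]=10
  step 11: row=10, L[10]='x', prepend. Next row=LF[10]=5
  step 12: row=5, L[5]='x', prepend. Next row=LF[5]=2
Reversed output: xxzyzzxzxzx$

Answer: xxzyzzxzxzx$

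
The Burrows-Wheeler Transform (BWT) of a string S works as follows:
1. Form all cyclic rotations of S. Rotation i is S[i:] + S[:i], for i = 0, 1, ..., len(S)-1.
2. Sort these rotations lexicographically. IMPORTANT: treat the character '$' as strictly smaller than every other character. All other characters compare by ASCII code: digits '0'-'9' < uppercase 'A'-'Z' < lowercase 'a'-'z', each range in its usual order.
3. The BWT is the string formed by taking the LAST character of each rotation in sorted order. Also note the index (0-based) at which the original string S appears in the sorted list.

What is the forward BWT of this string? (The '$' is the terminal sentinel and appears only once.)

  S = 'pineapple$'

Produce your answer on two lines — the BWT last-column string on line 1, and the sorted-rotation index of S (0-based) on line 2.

All 10 rotations (rotation i = S[i:]+S[:i]):
  rot[0] = pineapple$
  rot[1] = ineapple$p
  rot[2] = neapple$pi
  rot[3] = eapple$pin
  rot[4] = apple$pine
  rot[5] = pple$pinea
  rot[6] = ple$pineap
  rot[7] = le$pineapp
  rot[8] = e$pineappl
  rot[9] = $pineapple
Sorted (with $ < everything):
  sorted[0] = $pineapple  (last char: 'e')
  sorted[1] = apple$pine  (last char: 'e')
  sorted[2] = e$pineappl  (last char: 'l')
  sorted[3] = eapple$pin  (last char: 'n')
  sorted[4] = ineapple$p  (last char: 'p')
  sorted[5] = le$pineapp  (last char: 'p')
  sorted[6] = neapple$pi  (last char: 'i')
  sorted[7] = pineapple$  (last char: '$')
  sorted[8] = ple$pineap  (last char: 'p')
  sorted[9] = pple$pinea  (last char: 'a')
Last column: eelnppi$pa
Original string S is at sorted index 7

Answer: eelnppi$pa
7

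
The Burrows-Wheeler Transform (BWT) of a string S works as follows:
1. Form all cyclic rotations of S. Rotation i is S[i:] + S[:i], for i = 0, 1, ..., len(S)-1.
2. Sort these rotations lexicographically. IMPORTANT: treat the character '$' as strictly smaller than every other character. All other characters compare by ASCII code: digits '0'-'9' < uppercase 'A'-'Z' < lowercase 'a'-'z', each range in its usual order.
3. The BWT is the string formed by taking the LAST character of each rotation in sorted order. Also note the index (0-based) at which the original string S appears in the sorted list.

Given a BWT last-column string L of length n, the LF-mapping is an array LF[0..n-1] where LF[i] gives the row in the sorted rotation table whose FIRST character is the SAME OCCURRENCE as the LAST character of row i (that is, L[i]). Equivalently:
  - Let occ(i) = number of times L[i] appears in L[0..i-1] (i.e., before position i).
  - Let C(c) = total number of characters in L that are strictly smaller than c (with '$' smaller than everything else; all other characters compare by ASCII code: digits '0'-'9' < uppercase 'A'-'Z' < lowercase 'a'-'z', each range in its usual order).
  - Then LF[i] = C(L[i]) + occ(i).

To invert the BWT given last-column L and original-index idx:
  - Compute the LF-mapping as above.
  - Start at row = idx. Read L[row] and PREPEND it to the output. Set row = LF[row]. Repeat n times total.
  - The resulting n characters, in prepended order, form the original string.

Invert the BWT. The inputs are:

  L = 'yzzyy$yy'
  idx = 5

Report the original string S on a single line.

Answer: yzyyyzy$

Derivation:
LF mapping: 1 6 7 2 3 0 4 5
Walk LF starting at row 5, prepending L[row]:
  step 1: row=5, L[5]='$', prepend. Next row=LF[5]=0
  step 2: row=0, L[0]='y', prepend. Next row=LF[0]=1
  step 3: row=1, L[1]='z', prepend. Next row=LF[1]=6
  step 4: row=6, L[6]='y', prepend. Next row=LF[6]=4
  step 5: row=4, L[4]='y', prepend. Next row=LF[4]=3
  step 6: row=3, L[3]='y', prepend. Next row=LF[3]=2
  step 7: row=2, L[2]='z', prepend. Next row=LF[2]=7
  step 8: row=7, L[7]='y', prepend. Next row=LF[7]=5
Reversed output: yzyyyzy$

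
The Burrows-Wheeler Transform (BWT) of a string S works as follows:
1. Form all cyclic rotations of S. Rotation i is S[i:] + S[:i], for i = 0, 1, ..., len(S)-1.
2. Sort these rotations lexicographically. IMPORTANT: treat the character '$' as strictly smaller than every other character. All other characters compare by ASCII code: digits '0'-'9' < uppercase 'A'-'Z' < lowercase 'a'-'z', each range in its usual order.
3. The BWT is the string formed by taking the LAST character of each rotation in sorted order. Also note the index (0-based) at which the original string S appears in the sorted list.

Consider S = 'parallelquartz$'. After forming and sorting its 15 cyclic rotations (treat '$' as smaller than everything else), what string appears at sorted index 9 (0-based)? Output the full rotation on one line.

Answer: quartz$parallel

Derivation:
All 15 rotations (rotation i = S[i:]+S[:i]):
  rot[0] = parallelquartz$
  rot[1] = arallelquartz$p
  rot[2] = rallelquartz$pa
  rot[3] = allelquartz$par
  rot[4] = llelquartz$para
  rot[5] = lelquartz$paral
  rot[6] = elquartz$parall
  rot[7] = lquartz$paralle
  rot[8] = quartz$parallel
  rot[9] = uartz$parallelq
  rot[10] = artz$parallelqu
  rot[11] = rtz$parallelqua
  rot[12] = tz$parallelquar
  rot[13] = z$parallelquart
  rot[14] = $parallelquartz
Sorted (with $ < everything):
  sorted[0] = $parallelquartz
  sorted[1] = allelquartz$par
  sorted[2] = arallelquartz$p
  sorted[3] = artz$parallelqu
  sorted[4] = elquartz$parall
  sorted[5] = lelquartz$paral
  sorted[6] = llelquartz$para
  sorted[7] = lquartz$paralle
  sorted[8] = parallelquartz$
  sorted[9] = quartz$parallel
  sorted[10] = rallelquartz$pa
  sorted[11] = rtz$parallelqua
  sorted[12] = tz$parallelquar
  sorted[13] = uartz$parallelq
  sorted[14] = z$parallelquart
sorted[9] = quartz$parallel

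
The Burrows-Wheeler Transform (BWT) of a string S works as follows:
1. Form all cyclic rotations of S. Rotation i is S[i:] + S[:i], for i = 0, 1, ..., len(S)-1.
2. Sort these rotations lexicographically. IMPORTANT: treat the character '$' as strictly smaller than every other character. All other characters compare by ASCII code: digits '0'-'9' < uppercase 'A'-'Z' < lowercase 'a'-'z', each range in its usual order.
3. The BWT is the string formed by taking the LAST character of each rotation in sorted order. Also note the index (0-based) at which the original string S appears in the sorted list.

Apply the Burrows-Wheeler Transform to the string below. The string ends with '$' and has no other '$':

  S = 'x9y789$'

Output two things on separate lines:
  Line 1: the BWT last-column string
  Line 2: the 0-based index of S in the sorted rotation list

Answer: 9y78x$9
5

Derivation:
All 7 rotations (rotation i = S[i:]+S[:i]):
  rot[0] = x9y789$
  rot[1] = 9y789$x
  rot[2] = y789$x9
  rot[3] = 789$x9y
  rot[4] = 89$x9y7
  rot[5] = 9$x9y78
  rot[6] = $x9y789
Sorted (with $ < everything):
  sorted[0] = $x9y789  (last char: '9')
  sorted[1] = 789$x9y  (last char: 'y')
  sorted[2] = 89$x9y7  (last char: '7')
  sorted[3] = 9$x9y78  (last char: '8')
  sorted[4] = 9y789$x  (last char: 'x')
  sorted[5] = x9y789$  (last char: '$')
  sorted[6] = y789$x9  (last char: '9')
Last column: 9y78x$9
Original string S is at sorted index 5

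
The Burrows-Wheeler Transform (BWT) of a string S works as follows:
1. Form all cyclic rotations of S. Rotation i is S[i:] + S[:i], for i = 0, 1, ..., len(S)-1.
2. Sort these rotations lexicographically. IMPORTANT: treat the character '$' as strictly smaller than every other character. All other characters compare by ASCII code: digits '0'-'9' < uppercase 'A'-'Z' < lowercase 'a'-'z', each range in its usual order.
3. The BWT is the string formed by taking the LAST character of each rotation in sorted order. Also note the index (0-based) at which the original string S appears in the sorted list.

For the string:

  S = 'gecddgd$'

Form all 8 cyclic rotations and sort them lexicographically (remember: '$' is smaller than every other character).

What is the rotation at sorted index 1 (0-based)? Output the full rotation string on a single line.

Answer: cddgd$ge

Derivation:
All 8 rotations (rotation i = S[i:]+S[:i]):
  rot[0] = gecddgd$
  rot[1] = ecddgd$g
  rot[2] = cddgd$ge
  rot[3] = ddgd$gec
  rot[4] = dgd$gecd
  rot[5] = gd$gecdd
  rot[6] = d$gecddg
  rot[7] = $gecddgd
Sorted (with $ < everything):
  sorted[0] = $gecddgd
  sorted[1] = cddgd$ge
  sorted[2] = d$gecddg
  sorted[3] = ddgd$gec
  sorted[4] = dgd$gecd
  sorted[5] = ecddgd$g
  sorted[6] = gd$gecdd
  sorted[7] = gecddgd$
sorted[1] = cddgd$ge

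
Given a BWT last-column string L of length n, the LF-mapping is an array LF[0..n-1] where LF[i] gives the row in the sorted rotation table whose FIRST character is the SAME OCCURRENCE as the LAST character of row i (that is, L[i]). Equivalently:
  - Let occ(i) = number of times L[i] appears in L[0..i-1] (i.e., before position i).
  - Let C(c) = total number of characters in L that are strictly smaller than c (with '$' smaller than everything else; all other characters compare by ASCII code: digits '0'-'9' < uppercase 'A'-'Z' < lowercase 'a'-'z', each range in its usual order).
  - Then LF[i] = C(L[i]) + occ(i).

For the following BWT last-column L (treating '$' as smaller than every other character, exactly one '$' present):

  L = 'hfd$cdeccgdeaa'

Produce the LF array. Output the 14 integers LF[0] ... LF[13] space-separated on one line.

Answer: 13 11 6 0 3 7 9 4 5 12 8 10 1 2

Derivation:
Char counts: '$':1, 'a':2, 'c':3, 'd':3, 'e':2, 'f':1, 'g':1, 'h':1
C (first-col start): C('$')=0, C('a')=1, C('c')=3, C('d')=6, C('e')=9, C('f')=11, C('g')=12, C('h')=13
L[0]='h': occ=0, LF[0]=C('h')+0=13+0=13
L[1]='f': occ=0, LF[1]=C('f')+0=11+0=11
L[2]='d': occ=0, LF[2]=C('d')+0=6+0=6
L[3]='$': occ=0, LF[3]=C('$')+0=0+0=0
L[4]='c': occ=0, LF[4]=C('c')+0=3+0=3
L[5]='d': occ=1, LF[5]=C('d')+1=6+1=7
L[6]='e': occ=0, LF[6]=C('e')+0=9+0=9
L[7]='c': occ=1, LF[7]=C('c')+1=3+1=4
L[8]='c': occ=2, LF[8]=C('c')+2=3+2=5
L[9]='g': occ=0, LF[9]=C('g')+0=12+0=12
L[10]='d': occ=2, LF[10]=C('d')+2=6+2=8
L[11]='e': occ=1, LF[11]=C('e')+1=9+1=10
L[12]='a': occ=0, LF[12]=C('a')+0=1+0=1
L[13]='a': occ=1, LF[13]=C('a')+1=1+1=2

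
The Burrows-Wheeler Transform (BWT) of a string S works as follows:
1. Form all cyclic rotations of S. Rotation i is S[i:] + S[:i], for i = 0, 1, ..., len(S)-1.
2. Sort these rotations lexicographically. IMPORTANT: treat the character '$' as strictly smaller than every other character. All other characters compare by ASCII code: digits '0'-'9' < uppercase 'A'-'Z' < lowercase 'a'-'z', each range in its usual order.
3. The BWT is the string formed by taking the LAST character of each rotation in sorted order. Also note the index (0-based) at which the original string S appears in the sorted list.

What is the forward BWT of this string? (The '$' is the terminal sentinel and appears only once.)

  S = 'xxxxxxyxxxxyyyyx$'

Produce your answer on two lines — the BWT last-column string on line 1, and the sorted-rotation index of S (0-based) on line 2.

All 17 rotations (rotation i = S[i:]+S[:i]):
  rot[0] = xxxxxxyxxxxyyyyx$
  rot[1] = xxxxxyxxxxyyyyx$x
  rot[2] = xxxxyxxxxyyyyx$xx
  rot[3] = xxxyxxxxyyyyx$xxx
  rot[4] = xxyxxxxyyyyx$xxxx
  rot[5] = xyxxxxyyyyx$xxxxx
  rot[6] = yxxxxyyyyx$xxxxxx
  rot[7] = xxxxyyyyx$xxxxxxy
  rot[8] = xxxyyyyx$xxxxxxyx
  rot[9] = xxyyyyx$xxxxxxyxx
  rot[10] = xyyyyx$xxxxxxyxxx
  rot[11] = yyyyx$xxxxxxyxxxx
  rot[12] = yyyx$xxxxxxyxxxxy
  rot[13] = yyx$xxxxxxyxxxxyy
  rot[14] = yx$xxxxxxyxxxxyyy
  rot[15] = x$xxxxxxyxxxxyyyy
  rot[16] = $xxxxxxyxxxxyyyyx
Sorted (with $ < everything):
  sorted[0] = $xxxxxxyxxxxyyyyx  (last char: 'x')
  sorted[1] = x$xxxxxxyxxxxyyyy  (last char: 'y')
  sorted[2] = xxxxxxyxxxxyyyyx$  (last char: '$')
  sorted[3] = xxxxxyxxxxyyyyx$x  (last char: 'x')
  sorted[4] = xxxxyxxxxyyyyx$xx  (last char: 'x')
  sorted[5] = xxxxyyyyx$xxxxxxy  (last char: 'y')
  sorted[6] = xxxyxxxxyyyyx$xxx  (last char: 'x')
  sorted[7] = xxxyyyyx$xxxxxxyx  (last char: 'x')
  sorted[8] = xxyxxxxyyyyx$xxxx  (last char: 'x')
  sorted[9] = xxyyyyx$xxxxxxyxx  (last char: 'x')
  sorted[10] = xyxxxxyyyyx$xxxxx  (last char: 'x')
  sorted[11] = xyyyyx$xxxxxxyxxx  (last char: 'x')
  sorted[12] = yx$xxxxxxyxxxxyyy  (last char: 'y')
  sorted[13] = yxxxxyyyyx$xxxxxx  (last char: 'x')
  sorted[14] = yyx$xxxxxxyxxxxyy  (last char: 'y')
  sorted[15] = yyyx$xxxxxxyxxxxy  (last char: 'y')
  sorted[16] = yyyyx$xxxxxxyxxxx  (last char: 'x')
Last column: xy$xxyxxxxxxyxyyx
Original string S is at sorted index 2

Answer: xy$xxyxxxxxxyxyyx
2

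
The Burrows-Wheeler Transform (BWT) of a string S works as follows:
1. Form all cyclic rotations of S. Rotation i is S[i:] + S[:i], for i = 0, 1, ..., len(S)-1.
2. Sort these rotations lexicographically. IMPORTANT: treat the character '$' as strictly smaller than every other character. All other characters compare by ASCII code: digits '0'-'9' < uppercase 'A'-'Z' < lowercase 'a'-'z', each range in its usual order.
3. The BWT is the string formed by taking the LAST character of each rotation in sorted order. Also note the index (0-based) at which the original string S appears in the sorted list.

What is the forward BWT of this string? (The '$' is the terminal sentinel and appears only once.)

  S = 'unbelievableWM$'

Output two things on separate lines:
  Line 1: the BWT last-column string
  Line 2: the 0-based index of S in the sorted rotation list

All 15 rotations (rotation i = S[i:]+S[:i]):
  rot[0] = unbelievableWM$
  rot[1] = nbelievableWM$u
  rot[2] = believableWM$un
  rot[3] = elievableWM$unb
  rot[4] = lievableWM$unbe
  rot[5] = ievableWM$unbel
  rot[6] = evableWM$unbeli
  rot[7] = vableWM$unbelie
  rot[8] = ableWM$unbeliev
  rot[9] = bleWM$unbelieva
  rot[10] = leWM$unbelievab
  rot[11] = eWM$unbelievabl
  rot[12] = WM$unbelievable
  rot[13] = M$unbelievableW
  rot[14] = $unbelievableWM
Sorted (with $ < everything):
  sorted[0] = $unbelievableWM  (last char: 'M')
  sorted[1] = M$unbelievableW  (last char: 'W')
  sorted[2] = WM$unbelievable  (last char: 'e')
  sorted[3] = ableWM$unbeliev  (last char: 'v')
  sorted[4] = believableWM$un  (last char: 'n')
  sorted[5] = bleWM$unbelieva  (last char: 'a')
  sorted[6] = eWM$unbelievabl  (last char: 'l')
  sorted[7] = elievableWM$unb  (last char: 'b')
  sorted[8] = evableWM$unbeli  (last char: 'i')
  sorted[9] = ievableWM$unbel  (last char: 'l')
  sorted[10] = leWM$unbelievab  (last char: 'b')
  sorted[11] = lievableWM$unbe  (last char: 'e')
  sorted[12] = nbelievableWM$u  (last char: 'u')
  sorted[13] = unbelievableWM$  (last char: '$')
  sorted[14] = vableWM$unbelie  (last char: 'e')
Last column: MWevnalbilbeu$e
Original string S is at sorted index 13

Answer: MWevnalbilbeu$e
13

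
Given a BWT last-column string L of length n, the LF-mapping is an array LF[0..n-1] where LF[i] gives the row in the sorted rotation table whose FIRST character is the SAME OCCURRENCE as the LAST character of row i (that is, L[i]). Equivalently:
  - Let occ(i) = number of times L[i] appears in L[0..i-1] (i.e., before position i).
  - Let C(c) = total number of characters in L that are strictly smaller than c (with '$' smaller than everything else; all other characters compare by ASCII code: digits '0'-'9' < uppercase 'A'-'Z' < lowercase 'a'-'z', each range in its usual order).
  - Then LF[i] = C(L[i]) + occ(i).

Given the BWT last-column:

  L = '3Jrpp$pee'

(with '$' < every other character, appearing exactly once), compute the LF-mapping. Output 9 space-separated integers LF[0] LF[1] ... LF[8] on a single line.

Char counts: '$':1, '3':1, 'J':1, 'e':2, 'p':3, 'r':1
C (first-col start): C('$')=0, C('3')=1, C('J')=2, C('e')=3, C('p')=5, C('r')=8
L[0]='3': occ=0, LF[0]=C('3')+0=1+0=1
L[1]='J': occ=0, LF[1]=C('J')+0=2+0=2
L[2]='r': occ=0, LF[2]=C('r')+0=8+0=8
L[3]='p': occ=0, LF[3]=C('p')+0=5+0=5
L[4]='p': occ=1, LF[4]=C('p')+1=5+1=6
L[5]='$': occ=0, LF[5]=C('$')+0=0+0=0
L[6]='p': occ=2, LF[6]=C('p')+2=5+2=7
L[7]='e': occ=0, LF[7]=C('e')+0=3+0=3
L[8]='e': occ=1, LF[8]=C('e')+1=3+1=4

Answer: 1 2 8 5 6 0 7 3 4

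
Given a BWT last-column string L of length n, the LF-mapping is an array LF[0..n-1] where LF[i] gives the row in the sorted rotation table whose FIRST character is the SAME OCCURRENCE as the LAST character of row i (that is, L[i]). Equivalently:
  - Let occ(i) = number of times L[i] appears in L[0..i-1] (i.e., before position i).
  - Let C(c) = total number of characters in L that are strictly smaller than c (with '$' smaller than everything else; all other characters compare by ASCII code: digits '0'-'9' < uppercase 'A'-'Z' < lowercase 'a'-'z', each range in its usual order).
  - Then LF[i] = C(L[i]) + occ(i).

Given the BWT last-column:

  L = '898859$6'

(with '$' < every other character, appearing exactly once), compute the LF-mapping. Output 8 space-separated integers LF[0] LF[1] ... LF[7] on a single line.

Char counts: '$':1, '5':1, '6':1, '8':3, '9':2
C (first-col start): C('$')=0, C('5')=1, C('6')=2, C('8')=3, C('9')=6
L[0]='8': occ=0, LF[0]=C('8')+0=3+0=3
L[1]='9': occ=0, LF[1]=C('9')+0=6+0=6
L[2]='8': occ=1, LF[2]=C('8')+1=3+1=4
L[3]='8': occ=2, LF[3]=C('8')+2=3+2=5
L[4]='5': occ=0, LF[4]=C('5')+0=1+0=1
L[5]='9': occ=1, LF[5]=C('9')+1=6+1=7
L[6]='$': occ=0, LF[6]=C('$')+0=0+0=0
L[7]='6': occ=0, LF[7]=C('6')+0=2+0=2

Answer: 3 6 4 5 1 7 0 2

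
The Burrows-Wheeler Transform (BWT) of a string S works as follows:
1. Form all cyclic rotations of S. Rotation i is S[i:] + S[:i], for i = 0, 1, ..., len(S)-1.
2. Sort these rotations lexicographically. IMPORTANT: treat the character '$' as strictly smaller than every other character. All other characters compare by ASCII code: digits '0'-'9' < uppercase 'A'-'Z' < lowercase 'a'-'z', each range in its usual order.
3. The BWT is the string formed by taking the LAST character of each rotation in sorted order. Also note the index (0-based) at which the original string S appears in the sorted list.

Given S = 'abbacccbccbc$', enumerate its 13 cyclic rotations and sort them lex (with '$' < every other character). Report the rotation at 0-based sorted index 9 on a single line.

All 13 rotations (rotation i = S[i:]+S[:i]):
  rot[0] = abbacccbccbc$
  rot[1] = bbacccbccbc$a
  rot[2] = bacccbccbc$ab
  rot[3] = acccbccbc$abb
  rot[4] = cccbccbc$abba
  rot[5] = ccbccbc$abbac
  rot[6] = cbccbc$abbacc
  rot[7] = bccbc$abbaccc
  rot[8] = ccbc$abbacccb
  rot[9] = cbc$abbacccbc
  rot[10] = bc$abbacccbcc
  rot[11] = c$abbacccbccb
  rot[12] = $abbacccbccbc
Sorted (with $ < everything):
  sorted[0] = $abbacccbccbc
  sorted[1] = abbacccbccbc$
  sorted[2] = acccbccbc$abb
  sorted[3] = bacccbccbc$ab
  sorted[4] = bbacccbccbc$a
  sorted[5] = bc$abbacccbcc
  sorted[6] = bccbc$abbaccc
  sorted[7] = c$abbacccbccb
  sorted[8] = cbc$abbacccbc
  sorted[9] = cbccbc$abbacc
  sorted[10] = ccbc$abbacccb
  sorted[11] = ccbccbc$abbac
  sorted[12] = cccbccbc$abba
sorted[9] = cbccbc$abbacc

Answer: cbccbc$abbacc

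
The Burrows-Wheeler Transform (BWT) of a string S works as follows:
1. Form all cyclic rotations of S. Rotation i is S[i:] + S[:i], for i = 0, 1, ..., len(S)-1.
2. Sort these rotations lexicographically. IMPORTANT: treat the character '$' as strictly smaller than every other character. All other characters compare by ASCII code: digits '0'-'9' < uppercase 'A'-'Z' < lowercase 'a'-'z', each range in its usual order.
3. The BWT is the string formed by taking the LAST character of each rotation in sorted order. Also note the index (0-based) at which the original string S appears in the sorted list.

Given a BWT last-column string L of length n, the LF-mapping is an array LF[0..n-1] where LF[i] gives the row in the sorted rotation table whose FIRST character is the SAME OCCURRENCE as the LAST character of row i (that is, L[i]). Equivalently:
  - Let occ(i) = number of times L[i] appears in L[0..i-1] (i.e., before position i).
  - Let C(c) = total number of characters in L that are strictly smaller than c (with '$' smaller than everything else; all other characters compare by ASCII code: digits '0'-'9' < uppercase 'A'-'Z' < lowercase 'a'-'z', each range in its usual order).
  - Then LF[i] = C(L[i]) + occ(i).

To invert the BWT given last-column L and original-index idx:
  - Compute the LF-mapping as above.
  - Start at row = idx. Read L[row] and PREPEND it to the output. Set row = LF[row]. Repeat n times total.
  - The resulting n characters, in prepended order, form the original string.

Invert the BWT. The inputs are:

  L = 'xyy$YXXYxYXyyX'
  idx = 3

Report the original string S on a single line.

LF mapping: 8 10 11 0 5 1 2 6 9 7 3 12 13 4
Walk LF starting at row 3, prepending L[row]:
  step 1: row=3, L[3]='$', prepend. Next row=LF[3]=0
  step 2: row=0, L[0]='x', prepend. Next row=LF[0]=8
  step 3: row=8, L[8]='x', prepend. Next row=LF[8]=9
  step 4: row=9, L[9]='Y', prepend. Next row=LF[9]=7
  step 5: row=7, L[7]='Y', prepend. Next row=LF[7]=6
  step 6: row=6, L[6]='X', prepend. Next row=LF[6]=2
  step 7: row=2, L[2]='y', prepend. Next row=LF[2]=11
  step 8: row=11, L[11]='y', prepend. Next row=LF[11]=12
  step 9: row=12, L[12]='y', prepend. Next row=LF[12]=13
  step 10: row=13, L[13]='X', prepend. Next row=LF[13]=4
  step 11: row=4, L[4]='Y', prepend. Next row=LF[4]=5
  step 12: row=5, L[5]='X', prepend. Next row=LF[5]=1
  step 13: row=1, L[1]='y', prepend. Next row=LF[1]=10
  step 14: row=10, L[10]='X', prepend. Next row=LF[10]=3
Reversed output: XyXYXyyyXYYxx$

Answer: XyXYXyyyXYYxx$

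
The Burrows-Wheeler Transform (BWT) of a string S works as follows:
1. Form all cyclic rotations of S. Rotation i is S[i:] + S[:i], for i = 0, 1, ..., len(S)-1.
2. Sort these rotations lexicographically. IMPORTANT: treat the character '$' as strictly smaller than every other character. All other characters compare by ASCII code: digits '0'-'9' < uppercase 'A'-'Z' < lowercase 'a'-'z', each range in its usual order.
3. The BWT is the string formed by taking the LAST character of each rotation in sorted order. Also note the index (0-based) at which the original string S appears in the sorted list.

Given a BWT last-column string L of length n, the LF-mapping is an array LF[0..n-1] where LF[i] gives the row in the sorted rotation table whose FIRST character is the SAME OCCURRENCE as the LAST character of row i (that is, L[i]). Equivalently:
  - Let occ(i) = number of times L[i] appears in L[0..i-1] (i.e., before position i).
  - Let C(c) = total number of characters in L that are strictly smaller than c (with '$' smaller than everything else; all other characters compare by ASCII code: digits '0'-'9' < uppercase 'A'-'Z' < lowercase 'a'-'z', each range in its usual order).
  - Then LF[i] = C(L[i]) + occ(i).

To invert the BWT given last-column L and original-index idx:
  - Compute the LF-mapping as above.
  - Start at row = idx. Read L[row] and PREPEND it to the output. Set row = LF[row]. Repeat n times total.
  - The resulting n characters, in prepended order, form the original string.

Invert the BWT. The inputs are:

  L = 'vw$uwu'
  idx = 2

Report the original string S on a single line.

Answer: uwwuv$

Derivation:
LF mapping: 3 4 0 1 5 2
Walk LF starting at row 2, prepending L[row]:
  step 1: row=2, L[2]='$', prepend. Next row=LF[2]=0
  step 2: row=0, L[0]='v', prepend. Next row=LF[0]=3
  step 3: row=3, L[3]='u', prepend. Next row=LF[3]=1
  step 4: row=1, L[1]='w', prepend. Next row=LF[1]=4
  step 5: row=4, L[4]='w', prepend. Next row=LF[4]=5
  step 6: row=5, L[5]='u', prepend. Next row=LF[5]=2
Reversed output: uwwuv$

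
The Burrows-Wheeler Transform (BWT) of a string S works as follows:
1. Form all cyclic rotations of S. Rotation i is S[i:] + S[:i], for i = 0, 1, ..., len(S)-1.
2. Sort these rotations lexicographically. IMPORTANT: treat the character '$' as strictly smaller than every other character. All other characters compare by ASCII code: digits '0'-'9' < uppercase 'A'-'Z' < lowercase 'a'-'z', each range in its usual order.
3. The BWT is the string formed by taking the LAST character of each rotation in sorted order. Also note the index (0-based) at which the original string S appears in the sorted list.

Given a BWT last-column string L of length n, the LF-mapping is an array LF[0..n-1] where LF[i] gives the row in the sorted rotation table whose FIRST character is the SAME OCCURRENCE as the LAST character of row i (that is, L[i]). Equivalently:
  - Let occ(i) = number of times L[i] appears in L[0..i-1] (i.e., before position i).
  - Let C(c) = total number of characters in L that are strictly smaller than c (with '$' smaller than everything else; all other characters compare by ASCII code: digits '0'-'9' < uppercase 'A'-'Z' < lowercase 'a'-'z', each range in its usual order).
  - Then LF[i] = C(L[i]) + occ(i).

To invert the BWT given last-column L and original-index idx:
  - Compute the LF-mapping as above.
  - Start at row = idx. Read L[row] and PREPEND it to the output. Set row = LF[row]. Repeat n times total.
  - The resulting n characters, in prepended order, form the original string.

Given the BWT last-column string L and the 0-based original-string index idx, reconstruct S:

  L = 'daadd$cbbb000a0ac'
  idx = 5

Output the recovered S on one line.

LF mapping: 14 5 6 15 16 0 12 9 10 11 1 2 3 7 4 8 13
Walk LF starting at row 5, prepending L[row]:
  step 1: row=5, L[5]='$', prepend. Next row=LF[5]=0
  step 2: row=0, L[0]='d', prepend. Next row=LF[0]=14
  step 3: row=14, L[14]='0', prepend. Next row=LF[14]=4
  step 4: row=4, L[4]='d', prepend. Next row=LF[4]=16
  step 5: row=16, L[16]='c', prepend. Next row=LF[16]=13
  step 6: row=13, L[13]='a', prepend. Next row=LF[13]=7
  step 7: row=7, L[7]='b', prepend. Next row=LF[7]=9
  step 8: row=9, L[9]='b', prepend. Next row=LF[9]=11
  step 9: row=11, L[11]='0', prepend. Next row=LF[11]=2
  step 10: row=2, L[2]='a', prepend. Next row=LF[2]=6
  step 11: row=6, L[6]='c', prepend. Next row=LF[6]=12
  step 12: row=12, L[12]='0', prepend. Next row=LF[12]=3
  step 13: row=3, L[3]='d', prepend. Next row=LF[3]=15
  step 14: row=15, L[15]='a', prepend. Next row=LF[15]=8
  step 15: row=8, L[8]='b', prepend. Next row=LF[8]=10
  step 16: row=10, L[10]='0', prepend. Next row=LF[10]=1
  step 17: row=1, L[1]='a', prepend. Next row=LF[1]=5
Reversed output: a0bad0ca0bbacd0d$

Answer: a0bad0ca0bbacd0d$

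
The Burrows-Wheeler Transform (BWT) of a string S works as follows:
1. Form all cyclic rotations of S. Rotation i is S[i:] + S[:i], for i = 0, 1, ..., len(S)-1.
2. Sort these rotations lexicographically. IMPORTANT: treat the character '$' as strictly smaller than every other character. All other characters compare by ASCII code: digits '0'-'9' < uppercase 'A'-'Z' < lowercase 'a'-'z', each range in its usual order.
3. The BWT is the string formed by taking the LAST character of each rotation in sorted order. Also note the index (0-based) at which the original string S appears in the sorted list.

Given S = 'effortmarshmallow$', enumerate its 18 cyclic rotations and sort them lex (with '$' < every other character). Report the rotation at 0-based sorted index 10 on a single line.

Answer: marshmallow$effort

Derivation:
All 18 rotations (rotation i = S[i:]+S[:i]):
  rot[0] = effortmarshmallow$
  rot[1] = ffortmarshmallow$e
  rot[2] = fortmarshmallow$ef
  rot[3] = ortmarshmallow$eff
  rot[4] = rtmarshmallow$effo
  rot[5] = tmarshmallow$effor
  rot[6] = marshmallow$effort
  rot[7] = arshmallow$effortm
  rot[8] = rshmallow$effortma
  rot[9] = shmallow$effortmar
  rot[10] = hmallow$effortmars
  rot[11] = mallow$effortmarsh
  rot[12] = allow$effortmarshm
  rot[13] = llow$effortmarshma
  rot[14] = low$effortmarshmal
  rot[15] = ow$effortmarshmall
  rot[16] = w$effortmarshmallo
  rot[17] = $effortmarshmallow
Sorted (with $ < everything):
  sorted[0] = $effortmarshmallow
  sorted[1] = allow$effortmarshm
  sorted[2] = arshmallow$effortm
  sorted[3] = effortmarshmallow$
  sorted[4] = ffortmarshmallow$e
  sorted[5] = fortmarshmallow$ef
  sorted[6] = hmallow$effortmars
  sorted[7] = llow$effortmarshma
  sorted[8] = low$effortmarshmal
  sorted[9] = mallow$effortmarsh
  sorted[10] = marshmallow$effort
  sorted[11] = ortmarshmallow$eff
  sorted[12] = ow$effortmarshmall
  sorted[13] = rshmallow$effortma
  sorted[14] = rtmarshmallow$effo
  sorted[15] = shmallow$effortmar
  sorted[16] = tmarshmallow$effor
  sorted[17] = w$effortmarshmallo
sorted[10] = marshmallow$effort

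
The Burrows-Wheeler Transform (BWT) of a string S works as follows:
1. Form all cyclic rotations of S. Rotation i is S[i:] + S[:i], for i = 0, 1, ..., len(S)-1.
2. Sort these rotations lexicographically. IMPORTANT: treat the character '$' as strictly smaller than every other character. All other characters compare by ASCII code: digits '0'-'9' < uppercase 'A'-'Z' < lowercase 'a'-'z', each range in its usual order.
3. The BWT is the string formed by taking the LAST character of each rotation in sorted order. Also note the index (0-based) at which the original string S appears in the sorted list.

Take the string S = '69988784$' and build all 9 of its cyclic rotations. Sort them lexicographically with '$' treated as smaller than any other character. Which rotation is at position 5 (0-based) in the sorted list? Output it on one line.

Answer: 8784$6998

Derivation:
All 9 rotations (rotation i = S[i:]+S[:i]):
  rot[0] = 69988784$
  rot[1] = 9988784$6
  rot[2] = 988784$69
  rot[3] = 88784$699
  rot[4] = 8784$6998
  rot[5] = 784$69988
  rot[6] = 84$699887
  rot[7] = 4$6998878
  rot[8] = $69988784
Sorted (with $ < everything):
  sorted[0] = $69988784
  sorted[1] = 4$6998878
  sorted[2] = 69988784$
  sorted[3] = 784$69988
  sorted[4] = 84$699887
  sorted[5] = 8784$6998
  sorted[6] = 88784$699
  sorted[7] = 988784$69
  sorted[8] = 9988784$6
sorted[5] = 8784$6998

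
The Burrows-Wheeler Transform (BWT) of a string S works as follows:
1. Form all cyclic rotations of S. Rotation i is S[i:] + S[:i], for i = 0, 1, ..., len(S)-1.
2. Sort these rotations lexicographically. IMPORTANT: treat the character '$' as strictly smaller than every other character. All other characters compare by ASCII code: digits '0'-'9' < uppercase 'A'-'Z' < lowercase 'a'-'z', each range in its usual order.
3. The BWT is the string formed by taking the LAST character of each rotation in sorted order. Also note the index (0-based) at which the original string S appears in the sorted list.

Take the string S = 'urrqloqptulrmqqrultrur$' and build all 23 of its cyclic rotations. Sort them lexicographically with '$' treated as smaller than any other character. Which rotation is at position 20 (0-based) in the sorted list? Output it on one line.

Answer: ultrur$urrqloqptulrmqqr

Derivation:
All 23 rotations (rotation i = S[i:]+S[:i]):
  rot[0] = urrqloqptulrmqqrultrur$
  rot[1] = rrqloqptulrmqqrultrur$u
  rot[2] = rqloqptulrmqqrultrur$ur
  rot[3] = qloqptulrmqqrultrur$urr
  rot[4] = loqptulrmqqrultrur$urrq
  rot[5] = oqptulrmqqrultrur$urrql
  rot[6] = qptulrmqqrultrur$urrqlo
  rot[7] = ptulrmqqrultrur$urrqloq
  rot[8] = tulrmqqrultrur$urrqloqp
  rot[9] = ulrmqqrultrur$urrqloqpt
  rot[10] = lrmqqrultrur$urrqloqptu
  rot[11] = rmqqrultrur$urrqloqptul
  rot[12] = mqqrultrur$urrqloqptulr
  rot[13] = qqrultrur$urrqloqptulrm
  rot[14] = qrultrur$urrqloqptulrmq
  rot[15] = rultrur$urrqloqptulrmqq
  rot[16] = ultrur$urrqloqptulrmqqr
  rot[17] = ltrur$urrqloqptulrmqqru
  rot[18] = trur$urrqloqptulrmqqrul
  rot[19] = rur$urrqloqptulrmqqrult
  rot[20] = ur$urrqloqptulrmqqrultr
  rot[21] = r$urrqloqptulrmqqrultru
  rot[22] = $urrqloqptulrmqqrultrur
Sorted (with $ < everything):
  sorted[0] = $urrqloqptulrmqqrultrur
  sorted[1] = loqptulrmqqrultrur$urrq
  sorted[2] = lrmqqrultrur$urrqloqptu
  sorted[3] = ltrur$urrqloqptulrmqqru
  sorted[4] = mqqrultrur$urrqloqptulr
  sorted[5] = oqptulrmqqrultrur$urrql
  sorted[6] = ptulrmqqrultrur$urrqloq
  sorted[7] = qloqptulrmqqrultrur$urr
  sorted[8] = qptulrmqqrultrur$urrqlo
  sorted[9] = qqrultrur$urrqloqptulrm
  sorted[10] = qrultrur$urrqloqptulrmq
  sorted[11] = r$urrqloqptulrmqqrultru
  sorted[12] = rmqqrultrur$urrqloqptul
  sorted[13] = rqloqptulrmqqrultrur$ur
  sorted[14] = rrqloqptulrmqqrultrur$u
  sorted[15] = rultrur$urrqloqptulrmqq
  sorted[16] = rur$urrqloqptulrmqqrult
  sorted[17] = trur$urrqloqptulrmqqrul
  sorted[18] = tulrmqqrultrur$urrqloqp
  sorted[19] = ulrmqqrultrur$urrqloqpt
  sorted[20] = ultrur$urrqloqptulrmqqr
  sorted[21] = ur$urrqloqptulrmqqrultr
  sorted[22] = urrqloqptulrmqqrultrur$
sorted[20] = ultrur$urrqloqptulrmqqr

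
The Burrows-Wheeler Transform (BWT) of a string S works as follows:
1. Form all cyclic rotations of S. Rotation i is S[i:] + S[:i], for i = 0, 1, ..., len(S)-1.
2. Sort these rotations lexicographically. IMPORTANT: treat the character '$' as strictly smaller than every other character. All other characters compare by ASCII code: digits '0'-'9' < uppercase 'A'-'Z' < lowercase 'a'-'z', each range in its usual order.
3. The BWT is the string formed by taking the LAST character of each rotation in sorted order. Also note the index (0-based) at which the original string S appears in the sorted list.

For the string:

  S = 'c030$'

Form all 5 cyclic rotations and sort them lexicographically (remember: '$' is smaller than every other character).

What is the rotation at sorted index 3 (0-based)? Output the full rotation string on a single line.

Answer: 30$c0

Derivation:
All 5 rotations (rotation i = S[i:]+S[:i]):
  rot[0] = c030$
  rot[1] = 030$c
  rot[2] = 30$c0
  rot[3] = 0$c03
  rot[4] = $c030
Sorted (with $ < everything):
  sorted[0] = $c030
  sorted[1] = 0$c03
  sorted[2] = 030$c
  sorted[3] = 30$c0
  sorted[4] = c030$
sorted[3] = 30$c0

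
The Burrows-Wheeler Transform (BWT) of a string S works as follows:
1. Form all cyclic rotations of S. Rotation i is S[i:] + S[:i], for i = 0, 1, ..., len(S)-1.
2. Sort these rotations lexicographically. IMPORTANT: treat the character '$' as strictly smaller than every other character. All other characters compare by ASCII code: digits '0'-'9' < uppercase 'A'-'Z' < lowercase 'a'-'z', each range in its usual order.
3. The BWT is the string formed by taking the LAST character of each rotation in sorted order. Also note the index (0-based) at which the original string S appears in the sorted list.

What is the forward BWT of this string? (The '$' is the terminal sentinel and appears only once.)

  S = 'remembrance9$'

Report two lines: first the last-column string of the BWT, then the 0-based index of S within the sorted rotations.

All 13 rotations (rotation i = S[i:]+S[:i]):
  rot[0] = remembrance9$
  rot[1] = emembrance9$r
  rot[2] = membrance9$re
  rot[3] = embrance9$rem
  rot[4] = mbrance9$reme
  rot[5] = brance9$remem
  rot[6] = rance9$rememb
  rot[7] = ance9$remembr
  rot[8] = nce9$remembra
  rot[9] = ce9$remembran
  rot[10] = e9$remembranc
  rot[11] = 9$remembrance
  rot[12] = $remembrance9
Sorted (with $ < everything):
  sorted[0] = $remembrance9  (last char: '9')
  sorted[1] = 9$remembrance  (last char: 'e')
  sorted[2] = ance9$remembr  (last char: 'r')
  sorted[3] = brance9$remem  (last char: 'm')
  sorted[4] = ce9$remembran  (last char: 'n')
  sorted[5] = e9$remembranc  (last char: 'c')
  sorted[6] = embrance9$rem  (last char: 'm')
  sorted[7] = emembrance9$r  (last char: 'r')
  sorted[8] = mbrance9$reme  (last char: 'e')
  sorted[9] = membrance9$re  (last char: 'e')
  sorted[10] = nce9$remembra  (last char: 'a')
  sorted[11] = rance9$rememb  (last char: 'b')
  sorted[12] = remembrance9$  (last char: '$')
Last column: 9ermncmreeab$
Original string S is at sorted index 12

Answer: 9ermncmreeab$
12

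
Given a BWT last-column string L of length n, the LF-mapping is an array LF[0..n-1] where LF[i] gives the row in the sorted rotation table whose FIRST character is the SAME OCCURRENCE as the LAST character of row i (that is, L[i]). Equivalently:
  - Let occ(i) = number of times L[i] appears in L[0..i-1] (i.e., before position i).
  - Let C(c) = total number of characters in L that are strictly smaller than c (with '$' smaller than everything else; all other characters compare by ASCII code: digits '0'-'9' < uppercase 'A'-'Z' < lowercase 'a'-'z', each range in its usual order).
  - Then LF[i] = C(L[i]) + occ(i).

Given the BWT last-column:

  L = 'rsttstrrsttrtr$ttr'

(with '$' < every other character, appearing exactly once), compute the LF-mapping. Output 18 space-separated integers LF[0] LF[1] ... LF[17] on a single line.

Char counts: '$':1, 'r':6, 's':3, 't':8
C (first-col start): C('$')=0, C('r')=1, C('s')=7, C('t')=10
L[0]='r': occ=0, LF[0]=C('r')+0=1+0=1
L[1]='s': occ=0, LF[1]=C('s')+0=7+0=7
L[2]='t': occ=0, LF[2]=C('t')+0=10+0=10
L[3]='t': occ=1, LF[3]=C('t')+1=10+1=11
L[4]='s': occ=1, LF[4]=C('s')+1=7+1=8
L[5]='t': occ=2, LF[5]=C('t')+2=10+2=12
L[6]='r': occ=1, LF[6]=C('r')+1=1+1=2
L[7]='r': occ=2, LF[7]=C('r')+2=1+2=3
L[8]='s': occ=2, LF[8]=C('s')+2=7+2=9
L[9]='t': occ=3, LF[9]=C('t')+3=10+3=13
L[10]='t': occ=4, LF[10]=C('t')+4=10+4=14
L[11]='r': occ=3, LF[11]=C('r')+3=1+3=4
L[12]='t': occ=5, LF[12]=C('t')+5=10+5=15
L[13]='r': occ=4, LF[13]=C('r')+4=1+4=5
L[14]='$': occ=0, LF[14]=C('$')+0=0+0=0
L[15]='t': occ=6, LF[15]=C('t')+6=10+6=16
L[16]='t': occ=7, LF[16]=C('t')+7=10+7=17
L[17]='r': occ=5, LF[17]=C('r')+5=1+5=6

Answer: 1 7 10 11 8 12 2 3 9 13 14 4 15 5 0 16 17 6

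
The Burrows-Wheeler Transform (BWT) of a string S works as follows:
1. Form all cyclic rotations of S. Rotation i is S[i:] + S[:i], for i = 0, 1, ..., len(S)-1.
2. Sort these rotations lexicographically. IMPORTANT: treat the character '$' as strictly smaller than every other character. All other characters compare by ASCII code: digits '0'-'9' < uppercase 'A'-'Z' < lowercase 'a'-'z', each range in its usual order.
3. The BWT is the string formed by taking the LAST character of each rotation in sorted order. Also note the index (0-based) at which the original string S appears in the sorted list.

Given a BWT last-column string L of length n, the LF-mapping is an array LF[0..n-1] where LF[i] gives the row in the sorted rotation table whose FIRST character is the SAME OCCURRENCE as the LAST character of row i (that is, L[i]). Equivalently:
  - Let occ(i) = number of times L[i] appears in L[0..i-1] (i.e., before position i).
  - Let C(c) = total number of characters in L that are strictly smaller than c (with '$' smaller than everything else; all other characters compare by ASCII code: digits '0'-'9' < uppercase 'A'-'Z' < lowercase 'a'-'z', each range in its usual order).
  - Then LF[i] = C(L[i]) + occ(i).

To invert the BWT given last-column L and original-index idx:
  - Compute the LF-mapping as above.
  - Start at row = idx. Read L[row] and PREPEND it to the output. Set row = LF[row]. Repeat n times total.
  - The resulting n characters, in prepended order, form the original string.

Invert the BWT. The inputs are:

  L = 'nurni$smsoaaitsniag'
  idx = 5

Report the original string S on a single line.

LF mapping: 9 18 13 10 5 0 14 8 15 12 1 2 6 17 16 11 7 3 4
Walk LF starting at row 5, prepending L[row]:
  step 1: row=5, L[5]='$', prepend. Next row=LF[5]=0
  step 2: row=0, L[0]='n', prepend. Next row=LF[0]=9
  step 3: row=9, L[9]='o', prepend. Next row=LF[9]=12
  step 4: row=12, L[12]='i', prepend. Next row=LF[12]=6
  step 5: row=6, L[6]='s', prepend. Next row=LF[6]=14
  step 6: row=14, L[14]='s', prepend. Next row=LF[14]=16
  step 7: row=16, L[16]='i', prepend. Next row=LF[16]=7
  step 8: row=7, L[7]='m', prepend. Next row=LF[7]=8
  step 9: row=8, L[8]='s', prepend. Next row=LF[8]=15
  step 10: row=15, L[15]='n', prepend. Next row=LF[15]=11
  step 11: row=11, L[11]='a', prepend. Next row=LF[11]=2
  step 12: row=2, L[2]='r', prepend. Next row=LF[2]=13
  step 13: row=13, L[13]='t', prepend. Next row=LF[13]=17
  step 14: row=17, L[17]='a', prepend. Next row=LF[17]=3
  step 15: row=3, L[3]='n', prepend. Next row=LF[3]=10
  step 16: row=10, L[10]='a', prepend. Next row=LF[10]=1
  step 17: row=1, L[1]='u', prepend. Next row=LF[1]=18
  step 18: row=18, L[18]='g', prepend. Next row=LF[18]=4
  step 19: row=4, L[4]='i', prepend. Next row=LF[4]=5
Reversed output: iguanatransmission$

Answer: iguanatransmission$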